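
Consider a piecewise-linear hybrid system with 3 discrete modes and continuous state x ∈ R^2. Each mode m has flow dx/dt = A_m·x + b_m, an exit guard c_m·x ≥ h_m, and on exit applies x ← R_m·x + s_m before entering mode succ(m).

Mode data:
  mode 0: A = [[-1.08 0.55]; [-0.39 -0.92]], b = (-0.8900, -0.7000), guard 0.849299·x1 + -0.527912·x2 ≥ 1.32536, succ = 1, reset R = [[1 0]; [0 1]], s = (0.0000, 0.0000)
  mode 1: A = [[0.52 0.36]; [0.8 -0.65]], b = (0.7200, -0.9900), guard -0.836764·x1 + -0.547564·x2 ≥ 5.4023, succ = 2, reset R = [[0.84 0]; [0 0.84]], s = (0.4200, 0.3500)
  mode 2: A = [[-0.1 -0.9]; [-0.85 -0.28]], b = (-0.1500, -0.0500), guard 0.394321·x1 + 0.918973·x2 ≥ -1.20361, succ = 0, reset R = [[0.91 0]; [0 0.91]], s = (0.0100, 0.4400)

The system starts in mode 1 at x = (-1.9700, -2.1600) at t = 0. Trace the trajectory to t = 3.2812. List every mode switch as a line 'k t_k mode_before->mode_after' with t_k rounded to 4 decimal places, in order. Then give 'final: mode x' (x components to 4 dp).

1 1.1374 1->2
2 2.1266 2->0
final: 0 -1.0497 -0.2406

Mode 1: guard c·x = 5.4023 hit at Δt = 1.1374 (t = 1.1374), x⁻ = (-4.0132, -3.7333) → reset → x⁺ = (-2.9511, -2.7860), jump to mode 2
Mode 2: guard c·x = -1.2036 hit at Δt = 0.9892 (t = 2.1266), x⁻ = (-1.4897, -0.6705) → reset → x⁺ = (-1.3456, -0.1702), jump to mode 0
Mode 0: flow for 1.1546 to horizon, guard not reached → x = (-1.0497, -0.2406)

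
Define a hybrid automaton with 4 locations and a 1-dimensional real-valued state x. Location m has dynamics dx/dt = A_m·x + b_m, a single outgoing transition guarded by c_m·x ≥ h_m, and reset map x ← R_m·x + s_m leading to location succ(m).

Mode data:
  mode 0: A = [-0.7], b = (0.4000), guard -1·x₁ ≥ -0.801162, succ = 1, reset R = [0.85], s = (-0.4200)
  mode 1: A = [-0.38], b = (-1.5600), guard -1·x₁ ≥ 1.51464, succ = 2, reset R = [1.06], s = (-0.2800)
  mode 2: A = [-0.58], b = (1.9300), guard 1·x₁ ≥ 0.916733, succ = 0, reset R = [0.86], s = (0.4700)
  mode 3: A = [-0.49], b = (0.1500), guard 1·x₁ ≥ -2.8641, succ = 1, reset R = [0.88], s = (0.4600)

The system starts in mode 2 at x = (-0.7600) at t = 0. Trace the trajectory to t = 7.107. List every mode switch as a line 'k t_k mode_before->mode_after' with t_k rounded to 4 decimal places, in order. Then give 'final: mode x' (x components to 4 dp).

1 0.9103 2->0
2 2.4751 0->1
3 3.8488 1->2
4 5.1784 2->0
5 6.7432 0->1
final: 1 -0.3027

Mode 2: guard c·x = 0.9167 hit at Δt = 0.9103 (t = 0.9103), x⁻ = (0.9167) → reset → x⁺ = (1.2584), jump to mode 0
Mode 0: guard c·x = -0.8012 hit at Δt = 1.5648 (t = 2.4751), x⁻ = (0.8012) → reset → x⁺ = (0.2610), jump to mode 1
Mode 1: guard c·x = 1.5146 hit at Δt = 1.3737 (t = 3.8488), x⁻ = (-1.5146) → reset → x⁺ = (-1.8855), jump to mode 2
Mode 2: guard c·x = 0.9167 hit at Δt = 1.3296 (t = 5.1784), x⁻ = (0.9167) → reset → x⁺ = (1.2584), jump to mode 0
Mode 0: guard c·x = -0.8012 hit at Δt = 1.5648 (t = 6.7432), x⁻ = (0.8012) → reset → x⁺ = (0.2610), jump to mode 1
Mode 1: flow for 0.3638 to horizon, guard not reached → x = (-0.3027)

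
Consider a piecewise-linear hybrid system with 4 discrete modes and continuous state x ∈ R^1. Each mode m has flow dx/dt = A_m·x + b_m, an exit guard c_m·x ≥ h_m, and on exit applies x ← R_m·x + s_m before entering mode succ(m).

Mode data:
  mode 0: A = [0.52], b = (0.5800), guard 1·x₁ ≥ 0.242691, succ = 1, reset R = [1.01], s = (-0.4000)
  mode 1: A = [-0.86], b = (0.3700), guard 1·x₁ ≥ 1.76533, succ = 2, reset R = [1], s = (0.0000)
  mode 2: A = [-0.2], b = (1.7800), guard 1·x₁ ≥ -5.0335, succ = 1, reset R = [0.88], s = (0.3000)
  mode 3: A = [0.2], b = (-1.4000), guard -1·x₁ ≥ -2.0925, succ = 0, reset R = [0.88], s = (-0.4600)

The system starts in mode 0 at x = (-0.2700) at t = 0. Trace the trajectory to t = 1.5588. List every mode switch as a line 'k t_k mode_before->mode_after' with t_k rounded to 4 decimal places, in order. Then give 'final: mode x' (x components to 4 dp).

1 0.9116 0->1
final: 1 0.0949

Mode 0: guard c·x = 0.2427 hit at Δt = 0.9116 (t = 0.9116), x⁻ = (0.2427) → reset → x⁺ = (-0.1549), jump to mode 1
Mode 1: flow for 0.6472 to horizon, guard not reached → x = (0.0949)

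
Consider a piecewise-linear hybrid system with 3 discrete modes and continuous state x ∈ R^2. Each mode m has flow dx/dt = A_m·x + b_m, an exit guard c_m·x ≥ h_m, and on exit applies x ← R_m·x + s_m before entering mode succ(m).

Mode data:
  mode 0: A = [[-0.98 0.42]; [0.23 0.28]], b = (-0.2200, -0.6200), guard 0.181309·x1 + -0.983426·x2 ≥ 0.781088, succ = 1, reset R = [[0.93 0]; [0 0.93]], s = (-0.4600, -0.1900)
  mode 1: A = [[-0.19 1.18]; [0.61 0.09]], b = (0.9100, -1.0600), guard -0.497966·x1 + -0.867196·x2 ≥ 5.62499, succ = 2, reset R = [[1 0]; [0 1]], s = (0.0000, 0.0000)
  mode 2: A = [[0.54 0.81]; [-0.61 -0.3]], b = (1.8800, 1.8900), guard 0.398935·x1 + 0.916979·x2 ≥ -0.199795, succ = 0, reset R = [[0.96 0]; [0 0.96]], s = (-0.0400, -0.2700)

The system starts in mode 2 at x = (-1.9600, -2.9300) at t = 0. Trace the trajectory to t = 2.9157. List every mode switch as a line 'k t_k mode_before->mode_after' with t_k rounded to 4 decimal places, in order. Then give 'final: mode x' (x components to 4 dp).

Mode 2: guard c·x = -0.1998 hit at Δt = 1.0138 (t = 1.0138), x⁻ = (-2.1525, 0.7186) → reset → x⁺ = (-2.1064, 0.4198), jump to mode 0
Mode 0: guard c·x = 0.7811 hit at Δt = 1.3932 (t = 2.4070), x⁻ = (-0.8334, -0.9479) → reset → x⁺ = (-1.2350, -1.0715), jump to mode 1
Mode 1: flow for 0.5087 to horizon, guard not reached → x = (-1.5862, -2.1055)

1 1.0138 2->0
2 2.4070 0->1
final: 1 -1.5862 -2.1055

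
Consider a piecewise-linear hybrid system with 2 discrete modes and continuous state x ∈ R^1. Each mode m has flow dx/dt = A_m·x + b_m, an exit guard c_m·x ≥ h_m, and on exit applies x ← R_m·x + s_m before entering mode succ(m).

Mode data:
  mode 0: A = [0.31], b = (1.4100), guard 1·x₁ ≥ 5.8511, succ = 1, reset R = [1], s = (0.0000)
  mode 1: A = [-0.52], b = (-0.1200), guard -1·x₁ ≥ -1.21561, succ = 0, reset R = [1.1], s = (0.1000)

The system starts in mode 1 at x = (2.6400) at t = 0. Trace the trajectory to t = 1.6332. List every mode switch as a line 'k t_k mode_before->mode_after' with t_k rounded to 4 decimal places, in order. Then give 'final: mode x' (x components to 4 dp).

Mode 1: guard c·x = -1.2156 hit at Δt = 1.3183 (t = 1.3183), x⁻ = (1.2156) → reset → x⁺ = (1.4372), jump to mode 0
Mode 0: flow for 0.3149 to horizon, guard not reached → x = (2.0509)

1 1.3183 1->0
final: 0 2.0509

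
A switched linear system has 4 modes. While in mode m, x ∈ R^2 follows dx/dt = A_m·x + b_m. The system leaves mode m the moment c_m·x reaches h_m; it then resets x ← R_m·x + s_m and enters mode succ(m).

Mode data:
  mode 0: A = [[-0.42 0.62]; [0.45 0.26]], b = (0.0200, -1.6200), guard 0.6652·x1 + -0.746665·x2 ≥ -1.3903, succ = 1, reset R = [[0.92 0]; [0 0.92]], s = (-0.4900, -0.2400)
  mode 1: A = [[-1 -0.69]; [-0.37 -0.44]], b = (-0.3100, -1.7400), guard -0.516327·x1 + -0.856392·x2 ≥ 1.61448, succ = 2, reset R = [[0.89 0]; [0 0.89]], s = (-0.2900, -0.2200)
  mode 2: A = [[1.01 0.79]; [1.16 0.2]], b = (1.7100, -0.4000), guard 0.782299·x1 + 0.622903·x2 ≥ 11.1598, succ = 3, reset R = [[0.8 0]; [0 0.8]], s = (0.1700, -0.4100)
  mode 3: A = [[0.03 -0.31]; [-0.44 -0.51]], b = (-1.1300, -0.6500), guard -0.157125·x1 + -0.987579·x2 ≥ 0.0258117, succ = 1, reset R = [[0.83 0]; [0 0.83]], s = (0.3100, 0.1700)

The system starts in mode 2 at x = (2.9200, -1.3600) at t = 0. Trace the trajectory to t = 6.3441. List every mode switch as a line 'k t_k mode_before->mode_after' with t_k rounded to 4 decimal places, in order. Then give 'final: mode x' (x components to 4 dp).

Mode 2: guard c·x = 11.1598 hit at Δt = 0.9207 (t = 0.9207), x⁻ = (10.5611, 4.6522) → reset → x⁺ = (8.6189, 3.3118), jump to mode 3
Mode 3: guard c·x = 0.0258 hit at Δt = 0.9932 (t = 1.9139), x⁻ = (7.4815, -1.2165) → reset → x⁺ = (6.5197, -0.8397), jump to mode 1
Mode 1: guard c·x = 1.6145 hit at Δt = 1.3013 (t = 3.2152), x⁻ = (2.9562, -3.6675) → reset → x⁺ = (2.3410, -3.4841), jump to mode 2
Mode 2: guard c·x = 11.1598 hit at Δt = 1.4325 (t = 4.6477), x⁻ = (11.0180, 4.0784) → reset → x⁺ = (8.9844, 2.8527), jump to mode 3
Mode 3: guard c·x = 0.0258 hit at Δt = 0.8936 (t = 5.5413), x⁻ = (8.0379, -1.3050) → reset → x⁺ = (6.9815, -0.9131), jump to mode 1
Mode 1: flow for 0.8028 to horizon, guard not reached → x = (3.8220, -3.0709)

1 0.9207 2->3
2 1.9139 3->1
3 3.2152 1->2
4 4.6477 2->3
5 5.5413 3->1
final: 1 3.8220 -3.0709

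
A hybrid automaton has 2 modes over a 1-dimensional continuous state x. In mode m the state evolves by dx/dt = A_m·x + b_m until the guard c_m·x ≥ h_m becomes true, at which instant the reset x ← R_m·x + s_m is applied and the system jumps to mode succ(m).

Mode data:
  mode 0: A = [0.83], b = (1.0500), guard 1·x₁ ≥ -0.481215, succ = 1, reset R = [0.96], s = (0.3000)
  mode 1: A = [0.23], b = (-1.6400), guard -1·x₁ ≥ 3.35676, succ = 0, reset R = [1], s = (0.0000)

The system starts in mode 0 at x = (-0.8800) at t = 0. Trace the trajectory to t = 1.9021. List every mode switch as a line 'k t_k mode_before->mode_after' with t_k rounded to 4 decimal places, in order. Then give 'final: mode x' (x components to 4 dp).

Mode 0: guard c·x = -0.4812 hit at Δt = 0.8564 (t = 0.8564), x⁻ = (-0.4812) → reset → x⁺ = (-0.1620), jump to mode 1
Mode 1: flow for 1.0457 to horizon, guard not reached → x = (-2.1448)

1 0.8564 0->1
final: 1 -2.1448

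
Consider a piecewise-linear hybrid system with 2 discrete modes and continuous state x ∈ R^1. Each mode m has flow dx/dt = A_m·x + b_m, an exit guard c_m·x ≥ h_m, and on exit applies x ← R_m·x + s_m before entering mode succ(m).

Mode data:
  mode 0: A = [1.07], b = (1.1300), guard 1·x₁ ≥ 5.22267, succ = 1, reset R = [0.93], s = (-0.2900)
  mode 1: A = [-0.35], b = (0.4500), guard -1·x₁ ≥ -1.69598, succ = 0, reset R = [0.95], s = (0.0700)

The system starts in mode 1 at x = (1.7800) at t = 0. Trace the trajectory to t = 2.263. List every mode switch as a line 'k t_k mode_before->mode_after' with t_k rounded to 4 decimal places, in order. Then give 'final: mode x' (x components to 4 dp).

Mode 1: guard c·x = -1.6960 hit at Δt = 0.5323 (t = 0.5323), x⁻ = (1.6960) → reset → x⁺ = (1.6812), jump to mode 0
Mode 0: guard c·x = 5.2227 hit at Δt = 0.7759 (t = 1.3082), x⁻ = (5.2227) → reset → x⁺ = (4.5671), jump to mode 1
Mode 1: flow for 0.9548 to horizon, guard not reached → x = (3.6349)

1 0.5323 1->0
2 1.3082 0->1
final: 1 3.6349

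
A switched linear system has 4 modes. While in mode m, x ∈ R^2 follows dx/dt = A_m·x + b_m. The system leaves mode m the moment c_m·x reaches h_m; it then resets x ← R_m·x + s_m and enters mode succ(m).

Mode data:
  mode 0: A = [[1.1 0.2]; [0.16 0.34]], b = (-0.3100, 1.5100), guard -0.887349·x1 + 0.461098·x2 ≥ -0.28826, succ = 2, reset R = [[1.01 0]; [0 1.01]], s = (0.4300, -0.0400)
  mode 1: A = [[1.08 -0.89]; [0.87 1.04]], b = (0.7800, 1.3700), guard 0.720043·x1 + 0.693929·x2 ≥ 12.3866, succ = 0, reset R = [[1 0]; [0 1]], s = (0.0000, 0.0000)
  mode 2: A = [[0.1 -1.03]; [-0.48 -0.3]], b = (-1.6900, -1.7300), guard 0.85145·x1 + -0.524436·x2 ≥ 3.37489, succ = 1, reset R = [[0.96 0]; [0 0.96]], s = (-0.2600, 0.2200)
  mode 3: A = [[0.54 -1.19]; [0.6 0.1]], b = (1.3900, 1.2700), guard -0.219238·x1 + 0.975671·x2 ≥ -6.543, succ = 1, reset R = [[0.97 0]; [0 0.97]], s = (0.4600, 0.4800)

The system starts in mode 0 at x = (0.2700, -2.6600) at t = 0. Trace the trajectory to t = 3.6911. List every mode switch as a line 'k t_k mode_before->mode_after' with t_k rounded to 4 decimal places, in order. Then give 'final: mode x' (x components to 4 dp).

1 1.0390 0->2
2 2.5966 2->1
final: 1 11.2298 0.6851

Mode 0: guard c·x = -0.2883 hit at Δt = 1.0390 (t = 1.0390), x⁻ = (-0.6756, -1.9252) → reset → x⁺ = (-0.2523, -1.9845), jump to mode 2
Mode 2: guard c·x = 3.3749 hit at Δt = 1.5576 (t = 2.5966), x⁻ = (1.6752, -3.7155) → reset → x⁺ = (1.3482, -3.3469), jump to mode 1
Mode 1: flow for 1.0945 to horizon, guard not reached → x = (11.2298, 0.6851)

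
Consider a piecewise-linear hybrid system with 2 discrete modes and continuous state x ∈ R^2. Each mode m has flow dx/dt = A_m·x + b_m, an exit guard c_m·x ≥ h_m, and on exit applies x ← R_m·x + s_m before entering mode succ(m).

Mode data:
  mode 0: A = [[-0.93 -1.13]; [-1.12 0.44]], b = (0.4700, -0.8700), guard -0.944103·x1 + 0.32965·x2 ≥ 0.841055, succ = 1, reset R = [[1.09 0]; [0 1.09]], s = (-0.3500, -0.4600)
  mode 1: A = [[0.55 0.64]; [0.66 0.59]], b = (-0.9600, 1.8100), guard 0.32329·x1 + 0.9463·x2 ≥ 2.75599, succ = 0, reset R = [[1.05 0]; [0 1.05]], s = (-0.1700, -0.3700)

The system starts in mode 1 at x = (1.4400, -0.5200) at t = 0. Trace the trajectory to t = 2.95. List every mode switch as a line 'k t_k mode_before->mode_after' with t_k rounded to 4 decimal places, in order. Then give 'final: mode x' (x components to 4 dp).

Mode 1: guard c·x = 2.7560 hit at Δt = 0.8850 (t = 0.8850), x⁻ = (1.7253, 2.3230) → reset → x⁺ = (1.6416, 2.0691), jump to mode 0
Mode 0: guard c·x = 0.8411 hit at Δt = 1.4809 (t = 2.3659), x⁻ = (-0.4488, 1.2661) → reset → x⁺ = (-0.8392, 0.9200), jump to mode 1
Mode 1: flow for 0.5841 to horizon, guard not reached → x = (-1.1788, 2.0885)

1 0.8850 1->0
2 2.3659 0->1
final: 1 -1.1788 2.0885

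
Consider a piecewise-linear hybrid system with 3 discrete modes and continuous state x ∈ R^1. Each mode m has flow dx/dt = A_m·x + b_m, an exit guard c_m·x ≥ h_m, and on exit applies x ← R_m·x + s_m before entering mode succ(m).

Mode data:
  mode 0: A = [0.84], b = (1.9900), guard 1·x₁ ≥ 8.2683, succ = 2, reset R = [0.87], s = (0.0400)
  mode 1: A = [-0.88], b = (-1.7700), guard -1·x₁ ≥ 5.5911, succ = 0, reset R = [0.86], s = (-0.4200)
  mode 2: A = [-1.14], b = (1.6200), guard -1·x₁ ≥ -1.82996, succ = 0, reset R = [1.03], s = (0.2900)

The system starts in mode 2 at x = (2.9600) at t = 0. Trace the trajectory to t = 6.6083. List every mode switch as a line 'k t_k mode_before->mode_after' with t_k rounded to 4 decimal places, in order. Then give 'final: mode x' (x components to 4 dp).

1 1.1626 2->0
2 2.1752 0->2
3 4.5035 2->0
4 5.5161 0->2
final: 2 3.0945

Mode 2: guard c·x = -1.8300 hit at Δt = 1.1626 (t = 1.1626), x⁻ = (1.8300) → reset → x⁺ = (2.1749), jump to mode 0
Mode 0: guard c·x = 8.2683 hit at Δt = 1.0126 (t = 2.1752), x⁻ = (8.2683) → reset → x⁺ = (7.2334), jump to mode 2
Mode 2: guard c·x = -1.8300 hit at Δt = 2.3283 (t = 4.5035), x⁻ = (1.8300) → reset → x⁺ = (2.1749), jump to mode 0
Mode 0: guard c·x = 8.2683 hit at Δt = 1.0126 (t = 5.5161), x⁻ = (8.2683) → reset → x⁺ = (7.2334), jump to mode 2
Mode 2: flow for 1.0922 to horizon, guard not reached → x = (3.0945)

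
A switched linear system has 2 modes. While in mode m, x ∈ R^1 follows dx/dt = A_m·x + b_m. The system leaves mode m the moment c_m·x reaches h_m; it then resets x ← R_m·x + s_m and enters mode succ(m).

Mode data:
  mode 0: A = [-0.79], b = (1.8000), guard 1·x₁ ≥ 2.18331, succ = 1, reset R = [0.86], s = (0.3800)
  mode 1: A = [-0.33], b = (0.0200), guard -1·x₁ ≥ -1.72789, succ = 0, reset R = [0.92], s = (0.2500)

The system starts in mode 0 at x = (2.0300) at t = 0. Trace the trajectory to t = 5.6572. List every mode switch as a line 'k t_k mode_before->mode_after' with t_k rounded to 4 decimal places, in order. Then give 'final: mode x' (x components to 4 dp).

Mode 0: guard c·x = 2.1833 hit at Δt = 1.2148 (t = 1.2148), x⁻ = (2.1833) → reset → x⁺ = (2.2576), jump to mode 1
Mode 1: guard c·x = -1.7279 hit at Δt = 0.8361 (t = 2.0509), x⁻ = (1.7279) → reset → x⁺ = (1.8397), jump to mode 0
Mode 0: guard c·x = 2.1833 hit at Δt = 1.9347 (t = 3.9856), x⁻ = (2.1833) → reset → x⁺ = (2.2576), jump to mode 1
Mode 1: guard c·x = -1.7279 hit at Δt = 0.8361 (t = 4.8217), x⁻ = (1.7279) → reset → x⁺ = (1.8397), jump to mode 0
Mode 0: flow for 0.8355 to horizon, guard not reached → x = (2.0517)

1 1.2148 0->1
2 2.0509 1->0
3 3.9856 0->1
4 4.8217 1->0
final: 0 2.0517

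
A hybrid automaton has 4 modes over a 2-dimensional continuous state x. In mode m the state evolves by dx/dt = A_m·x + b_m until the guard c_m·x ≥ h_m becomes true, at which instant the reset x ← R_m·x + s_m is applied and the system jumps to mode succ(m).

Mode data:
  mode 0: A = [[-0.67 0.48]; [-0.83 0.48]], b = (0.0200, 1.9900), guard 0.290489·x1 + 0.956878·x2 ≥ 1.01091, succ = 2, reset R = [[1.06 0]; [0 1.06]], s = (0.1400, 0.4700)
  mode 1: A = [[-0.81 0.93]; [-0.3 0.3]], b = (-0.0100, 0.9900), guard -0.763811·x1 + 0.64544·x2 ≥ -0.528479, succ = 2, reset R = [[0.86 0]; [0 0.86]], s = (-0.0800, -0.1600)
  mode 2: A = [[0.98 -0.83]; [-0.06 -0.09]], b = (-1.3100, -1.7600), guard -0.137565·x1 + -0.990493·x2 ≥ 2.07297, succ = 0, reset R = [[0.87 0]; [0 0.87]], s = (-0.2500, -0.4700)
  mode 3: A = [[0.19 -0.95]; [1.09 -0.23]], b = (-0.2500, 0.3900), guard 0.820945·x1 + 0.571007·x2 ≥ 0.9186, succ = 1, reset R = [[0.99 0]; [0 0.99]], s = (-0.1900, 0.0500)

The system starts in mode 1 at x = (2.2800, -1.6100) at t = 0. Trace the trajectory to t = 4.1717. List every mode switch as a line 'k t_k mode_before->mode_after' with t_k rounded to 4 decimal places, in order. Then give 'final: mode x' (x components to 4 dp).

Mode 1: guard c·x = -0.5285 hit at Δt = 1.3070 (t = 1.3070), x⁻ = (-0.3076, -1.1828) → reset → x⁺ = (-0.3445, -1.1772), jump to mode 2
Mode 2: guard c·x = 2.0730 hit at Δt = 0.5257 (t = 1.8327), x⁻ = (-0.5857, -2.0115) → reset → x⁺ = (-0.7596, -2.2200), jump to mode 0
Mode 0: guard c·x = 1.0109 hit at Δt = 1.4784 (t = 3.3111), x⁻ = (-0.4446, 1.1914) → reset → x⁺ = (-0.3313, 1.7329), jump to mode 2
Mode 2: flow for 0.8606 to horizon, guard not reached → x = (-3.7365, 0.2411)

1 1.3070 1->2
2 1.8327 2->0
3 3.3111 0->2
final: 2 -3.7365 0.2411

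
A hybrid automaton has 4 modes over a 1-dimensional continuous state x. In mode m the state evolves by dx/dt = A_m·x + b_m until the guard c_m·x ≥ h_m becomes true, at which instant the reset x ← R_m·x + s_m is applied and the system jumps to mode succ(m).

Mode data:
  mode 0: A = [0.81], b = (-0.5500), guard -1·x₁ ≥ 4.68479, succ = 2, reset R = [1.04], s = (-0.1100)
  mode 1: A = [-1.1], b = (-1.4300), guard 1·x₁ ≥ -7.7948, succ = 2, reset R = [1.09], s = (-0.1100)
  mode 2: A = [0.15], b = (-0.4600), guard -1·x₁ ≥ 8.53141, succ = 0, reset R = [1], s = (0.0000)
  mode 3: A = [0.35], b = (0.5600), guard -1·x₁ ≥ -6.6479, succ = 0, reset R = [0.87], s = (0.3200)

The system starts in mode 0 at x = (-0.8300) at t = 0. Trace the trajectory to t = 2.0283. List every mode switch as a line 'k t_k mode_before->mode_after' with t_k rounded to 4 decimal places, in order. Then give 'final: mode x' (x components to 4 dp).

1 1.5657 0->2
final: 2 -5.5605

Mode 0: guard c·x = 4.6848 hit at Δt = 1.5657 (t = 1.5657), x⁻ = (-4.6848) → reset → x⁺ = (-4.9822), jump to mode 2
Mode 2: flow for 0.4626 to horizon, guard not reached → x = (-5.5605)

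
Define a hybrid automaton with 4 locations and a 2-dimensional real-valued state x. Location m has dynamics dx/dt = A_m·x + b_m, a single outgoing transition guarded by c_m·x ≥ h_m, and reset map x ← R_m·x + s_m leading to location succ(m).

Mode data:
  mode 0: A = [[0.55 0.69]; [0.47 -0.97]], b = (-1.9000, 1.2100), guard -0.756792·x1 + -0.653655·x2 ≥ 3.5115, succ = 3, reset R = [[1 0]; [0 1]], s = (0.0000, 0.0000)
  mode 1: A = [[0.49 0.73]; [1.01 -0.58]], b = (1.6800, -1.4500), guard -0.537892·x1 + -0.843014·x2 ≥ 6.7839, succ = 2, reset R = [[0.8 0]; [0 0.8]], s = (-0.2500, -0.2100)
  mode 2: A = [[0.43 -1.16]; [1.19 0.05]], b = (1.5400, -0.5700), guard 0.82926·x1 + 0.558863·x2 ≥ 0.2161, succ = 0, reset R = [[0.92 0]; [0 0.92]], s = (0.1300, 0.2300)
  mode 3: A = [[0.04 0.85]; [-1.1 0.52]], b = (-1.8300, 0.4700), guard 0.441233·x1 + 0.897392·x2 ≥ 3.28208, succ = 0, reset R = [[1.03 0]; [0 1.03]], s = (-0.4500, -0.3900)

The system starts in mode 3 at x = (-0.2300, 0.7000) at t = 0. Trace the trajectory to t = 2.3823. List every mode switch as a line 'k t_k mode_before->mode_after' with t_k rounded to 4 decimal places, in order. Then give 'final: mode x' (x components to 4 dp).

1 1.4125 3->0
final: 0 -1.5279 1.8256

Mode 3: guard c·x = 3.2821 hit at Δt = 1.4125 (t = 1.4125), x⁻ = (-0.3900, 3.8491) → reset → x⁺ = (-0.8517, 3.5746), jump to mode 0
Mode 0: flow for 0.9698 to horizon, guard not reached → x = (-1.5279, 1.8256)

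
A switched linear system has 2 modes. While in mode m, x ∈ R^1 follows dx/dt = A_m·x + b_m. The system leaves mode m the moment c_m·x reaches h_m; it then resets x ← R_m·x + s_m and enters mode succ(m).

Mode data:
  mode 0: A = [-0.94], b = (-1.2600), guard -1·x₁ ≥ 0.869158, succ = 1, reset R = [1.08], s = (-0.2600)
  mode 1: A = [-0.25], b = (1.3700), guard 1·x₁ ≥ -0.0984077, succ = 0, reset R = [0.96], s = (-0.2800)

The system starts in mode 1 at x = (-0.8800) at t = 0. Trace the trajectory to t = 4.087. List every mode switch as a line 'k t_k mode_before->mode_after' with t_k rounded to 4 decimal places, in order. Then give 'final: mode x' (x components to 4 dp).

Mode 1: guard c·x = -0.0984 hit at Δt = 0.5245 (t = 0.5245), x⁻ = (-0.0984) → reset → x⁺ = (-0.3745), jump to mode 0
Mode 0: guard c·x = 0.8692 hit at Δt = 0.7635 (t = 1.2880), x⁻ = (-0.8692) → reset → x⁺ = (-1.1987), jump to mode 1
Mode 1: guard c·x = -0.0984 hit at Δt = 0.7201 (t = 2.0081), x⁻ = (-0.0984) → reset → x⁺ = (-0.3745), jump to mode 0
Mode 0: guard c·x = 0.8692 hit at Δt = 0.7635 (t = 2.7716), x⁻ = (-0.8692) → reset → x⁺ = (-1.1987), jump to mode 1
Mode 1: guard c·x = -0.0984 hit at Δt = 0.7201 (t = 3.4916), x⁻ = (-0.0984) → reset → x⁺ = (-0.3745), jump to mode 0
Mode 0: flow for 0.5954 to horizon, guard not reached → x = (-0.7885)

1 0.5245 1->0
2 1.2880 0->1
3 2.0081 1->0
4 2.7716 0->1
5 3.4916 1->0
final: 0 -0.7885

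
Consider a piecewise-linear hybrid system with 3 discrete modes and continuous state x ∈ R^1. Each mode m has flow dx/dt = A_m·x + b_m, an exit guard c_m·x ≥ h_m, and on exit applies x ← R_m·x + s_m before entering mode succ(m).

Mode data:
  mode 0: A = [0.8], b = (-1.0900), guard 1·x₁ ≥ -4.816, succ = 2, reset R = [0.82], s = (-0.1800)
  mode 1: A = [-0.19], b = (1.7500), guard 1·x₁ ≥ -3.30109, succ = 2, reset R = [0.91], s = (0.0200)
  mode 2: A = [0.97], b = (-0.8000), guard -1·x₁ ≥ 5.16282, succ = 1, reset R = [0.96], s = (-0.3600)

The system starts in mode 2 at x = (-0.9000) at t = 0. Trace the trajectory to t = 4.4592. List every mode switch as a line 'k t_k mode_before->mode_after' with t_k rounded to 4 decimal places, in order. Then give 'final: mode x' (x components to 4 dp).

1 1.2831 2->1
2 2.0691 1->2
3 2.5355 2->1
4 3.3215 1->2
5 3.7879 2->1
final: 1 -3.5766

Mode 2: guard c·x = 5.1628 hit at Δt = 1.2831 (t = 1.2831), x⁻ = (-5.1628) → reset → x⁺ = (-5.3163), jump to mode 1
Mode 1: guard c·x = -3.3011 hit at Δt = 0.7860 (t = 2.0691), x⁻ = (-3.3011) → reset → x⁺ = (-2.9840), jump to mode 2
Mode 2: guard c·x = 5.1628 hit at Δt = 0.4664 (t = 2.5355), x⁻ = (-5.1628) → reset → x⁺ = (-5.3163), jump to mode 1
Mode 1: guard c·x = -3.3011 hit at Δt = 0.7860 (t = 3.3215), x⁻ = (-3.3011) → reset → x⁺ = (-2.9840), jump to mode 2
Mode 2: guard c·x = 5.1628 hit at Δt = 0.4664 (t = 3.7879), x⁻ = (-5.1628) → reset → x⁺ = (-5.3163), jump to mode 1
Mode 1: flow for 0.6713 to horizon, guard not reached → x = (-3.5766)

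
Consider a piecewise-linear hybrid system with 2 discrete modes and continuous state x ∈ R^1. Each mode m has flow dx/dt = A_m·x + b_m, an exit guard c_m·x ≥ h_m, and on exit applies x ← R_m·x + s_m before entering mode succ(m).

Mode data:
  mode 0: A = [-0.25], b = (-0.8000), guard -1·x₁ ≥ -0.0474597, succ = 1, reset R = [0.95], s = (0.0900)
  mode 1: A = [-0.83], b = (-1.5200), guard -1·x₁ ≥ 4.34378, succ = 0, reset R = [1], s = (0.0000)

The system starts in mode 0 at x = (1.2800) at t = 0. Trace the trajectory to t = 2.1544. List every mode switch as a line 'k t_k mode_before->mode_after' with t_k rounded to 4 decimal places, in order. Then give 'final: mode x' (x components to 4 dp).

Mode 0: guard c·x = -0.0475 hit at Δt = 1.2870 (t = 1.2870), x⁻ = (0.0475) → reset → x⁺ = (0.1351), jump to mode 1
Mode 1: flow for 0.8674 to horizon, guard not reached → x = (-0.8741)

1 1.2870 0->1
final: 1 -0.8741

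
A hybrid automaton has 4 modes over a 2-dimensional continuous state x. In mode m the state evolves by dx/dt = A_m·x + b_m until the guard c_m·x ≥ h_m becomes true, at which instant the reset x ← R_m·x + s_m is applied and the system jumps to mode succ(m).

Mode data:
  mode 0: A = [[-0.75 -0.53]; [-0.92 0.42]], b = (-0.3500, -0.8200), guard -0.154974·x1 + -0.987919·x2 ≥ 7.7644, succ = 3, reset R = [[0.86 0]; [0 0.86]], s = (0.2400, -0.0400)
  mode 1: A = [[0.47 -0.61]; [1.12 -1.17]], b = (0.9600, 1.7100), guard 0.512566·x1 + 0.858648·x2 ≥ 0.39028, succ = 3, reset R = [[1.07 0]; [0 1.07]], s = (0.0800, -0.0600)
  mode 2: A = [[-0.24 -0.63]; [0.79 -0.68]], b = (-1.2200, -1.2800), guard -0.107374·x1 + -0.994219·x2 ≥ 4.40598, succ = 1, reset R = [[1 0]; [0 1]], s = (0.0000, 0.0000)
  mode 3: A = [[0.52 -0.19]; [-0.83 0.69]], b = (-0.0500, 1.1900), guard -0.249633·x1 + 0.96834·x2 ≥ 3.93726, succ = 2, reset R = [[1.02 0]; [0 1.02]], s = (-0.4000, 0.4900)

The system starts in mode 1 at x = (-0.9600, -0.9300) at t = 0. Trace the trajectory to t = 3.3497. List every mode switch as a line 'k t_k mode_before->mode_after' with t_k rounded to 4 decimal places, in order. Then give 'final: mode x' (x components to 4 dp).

Mode 1: guard c·x = 0.3903 hit at Δt = 1.0617 (t = 1.0617), x⁻ = (-0.0819, 0.5034) → reset → x⁺ = (-0.0076, 0.4787), jump to mode 3
Mode 3: guard c·x = 3.9373 hit at Δt = 1.2669 (t = 2.3286), x⁻ = (-0.6850, 3.8894) → reset → x⁺ = (-1.0987, 4.4572), jump to mode 2
Mode 2: flow for 1.0211 to horizon, guard not reached → x = (-3.0586, -0.1559)

1 1.0617 1->3
2 2.3286 3->2
final: 2 -3.0586 -0.1559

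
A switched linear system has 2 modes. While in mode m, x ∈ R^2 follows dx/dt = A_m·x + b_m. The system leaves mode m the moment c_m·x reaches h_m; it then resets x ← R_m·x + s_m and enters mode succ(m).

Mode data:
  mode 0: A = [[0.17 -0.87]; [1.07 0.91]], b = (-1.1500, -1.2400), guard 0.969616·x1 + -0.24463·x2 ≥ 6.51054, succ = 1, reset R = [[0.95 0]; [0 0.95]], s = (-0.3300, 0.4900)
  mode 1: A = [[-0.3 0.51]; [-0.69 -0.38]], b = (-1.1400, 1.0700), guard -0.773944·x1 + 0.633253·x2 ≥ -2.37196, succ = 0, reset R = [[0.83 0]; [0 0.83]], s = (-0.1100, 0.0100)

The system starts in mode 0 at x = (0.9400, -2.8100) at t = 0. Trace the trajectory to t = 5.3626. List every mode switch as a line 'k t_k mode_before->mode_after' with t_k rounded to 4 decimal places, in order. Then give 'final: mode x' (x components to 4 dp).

Mode 0: guard c·x = 6.5105 hit at Δt = 1.2761 (t = 1.2761), x⁻ = (5.1710, -6.1181) → reset → x⁺ = (4.5824, -5.3222), jump to mode 1
Mode 1: guard c·x = -2.3720 hit at Δt = 1.0921 (t = 2.3682), x⁻ = (-0.0027, -3.7490) → reset → x⁺ = (-0.1123, -3.1017), jump to mode 0
Mode 0: guard c·x = 6.5105 hit at Δt = 1.1388 (t = 3.5070), x⁻ = (4.6039, -8.3658) → reset → x⁺ = (4.0437, -7.4575), jump to mode 1
Mode 1: guard c·x = -2.3720 hit at Δt = 1.0308 (t = 4.5378), x⁻ = (-0.8797, -4.8209) → reset → x⁺ = (-0.8402, -3.9913), jump to mode 0
Mode 0: flow for 0.8248 to horizon, guard not reached → x = (3.0529, -9.3175)

1 1.2761 0->1
2 2.3682 1->0
3 3.5070 0->1
4 4.5378 1->0
final: 0 3.0529 -9.3175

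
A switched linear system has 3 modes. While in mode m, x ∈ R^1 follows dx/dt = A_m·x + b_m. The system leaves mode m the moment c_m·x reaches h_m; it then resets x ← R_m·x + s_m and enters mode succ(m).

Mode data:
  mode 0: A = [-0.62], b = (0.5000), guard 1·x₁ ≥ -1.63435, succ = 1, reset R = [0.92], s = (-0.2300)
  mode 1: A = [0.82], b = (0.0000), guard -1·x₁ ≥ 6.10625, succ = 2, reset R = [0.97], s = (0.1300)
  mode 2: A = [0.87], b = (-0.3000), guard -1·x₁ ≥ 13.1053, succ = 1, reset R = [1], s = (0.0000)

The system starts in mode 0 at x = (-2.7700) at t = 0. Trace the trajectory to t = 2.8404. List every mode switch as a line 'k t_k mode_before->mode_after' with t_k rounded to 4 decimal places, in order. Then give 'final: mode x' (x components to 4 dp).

Mode 0: guard c·x = -1.6343 hit at Δt = 0.6162 (t = 0.6162), x⁻ = (-1.6343) → reset → x⁺ = (-1.7336), jump to mode 1
Mode 1: guard c·x = 6.1063 hit at Δt = 1.5355 (t = 2.1517), x⁻ = (-6.1062) → reset → x⁺ = (-5.7931), jump to mode 2
Mode 2: flow for 0.6887 to horizon, guard not reached → x = (-10.8298)

1 0.6162 0->1
2 2.1517 1->2
final: 2 -10.8298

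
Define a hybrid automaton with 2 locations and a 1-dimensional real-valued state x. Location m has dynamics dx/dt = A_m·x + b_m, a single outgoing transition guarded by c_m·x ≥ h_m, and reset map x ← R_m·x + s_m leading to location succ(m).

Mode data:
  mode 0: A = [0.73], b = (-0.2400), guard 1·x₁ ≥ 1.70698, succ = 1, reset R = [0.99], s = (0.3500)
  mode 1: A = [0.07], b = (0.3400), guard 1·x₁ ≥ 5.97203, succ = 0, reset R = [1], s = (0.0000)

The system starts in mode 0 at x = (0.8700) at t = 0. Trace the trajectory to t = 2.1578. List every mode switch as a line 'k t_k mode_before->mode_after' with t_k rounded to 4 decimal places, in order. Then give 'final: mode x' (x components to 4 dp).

Mode 0: guard c·x = 1.7070 hit at Δt = 1.2804 (t = 1.2804), x⁻ = (1.7070) → reset → x⁺ = (2.0399), jump to mode 1
Mode 1: flow for 0.8774 to horizon, guard not reached → x = (2.4768)

1 1.2804 0->1
final: 1 2.4768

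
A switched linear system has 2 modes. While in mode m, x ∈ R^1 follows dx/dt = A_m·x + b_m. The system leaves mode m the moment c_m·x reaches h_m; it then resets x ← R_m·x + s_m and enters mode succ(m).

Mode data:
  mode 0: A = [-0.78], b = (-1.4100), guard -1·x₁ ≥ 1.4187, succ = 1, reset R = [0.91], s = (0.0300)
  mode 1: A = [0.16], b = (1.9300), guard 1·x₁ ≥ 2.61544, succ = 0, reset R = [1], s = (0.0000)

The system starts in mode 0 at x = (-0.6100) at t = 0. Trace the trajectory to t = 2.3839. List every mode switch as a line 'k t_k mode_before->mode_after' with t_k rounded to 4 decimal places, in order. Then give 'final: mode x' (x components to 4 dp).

Mode 0: guard c·x = 1.4187 hit at Δt = 1.4418 (t = 1.4418), x⁻ = (-1.4187) → reset → x⁺ = (-1.2610), jump to mode 1
Mode 1: flow for 0.9421 to horizon, guard not reached → x = (0.4963)

1 1.4418 0->1
final: 1 0.4963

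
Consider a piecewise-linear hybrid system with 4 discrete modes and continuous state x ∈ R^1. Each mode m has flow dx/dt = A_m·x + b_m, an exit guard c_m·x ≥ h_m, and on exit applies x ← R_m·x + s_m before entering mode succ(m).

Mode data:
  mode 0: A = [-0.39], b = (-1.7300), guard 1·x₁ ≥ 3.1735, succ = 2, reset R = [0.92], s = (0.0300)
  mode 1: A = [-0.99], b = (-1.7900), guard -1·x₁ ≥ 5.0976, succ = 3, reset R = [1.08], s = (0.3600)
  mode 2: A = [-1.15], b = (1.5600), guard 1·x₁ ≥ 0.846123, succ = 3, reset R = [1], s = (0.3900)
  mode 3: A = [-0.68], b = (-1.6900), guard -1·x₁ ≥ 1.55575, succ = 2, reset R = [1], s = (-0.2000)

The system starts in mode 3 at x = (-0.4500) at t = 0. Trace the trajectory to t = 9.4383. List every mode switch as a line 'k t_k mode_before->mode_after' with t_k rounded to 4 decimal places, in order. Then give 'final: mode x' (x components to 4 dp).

Mode 3: guard c·x = 1.5557 hit at Δt = 1.1525 (t = 1.1525), x⁻ = (-1.5557) → reset → x⁺ = (-1.7557), jump to mode 2
Mode 2: guard c·x = 0.8461 hit at Δt = 1.5721 (t = 2.7246), x⁻ = (0.8461) → reset → x⁺ = (1.2361), jump to mode 3
Mode 3: guard c·x = 1.5557 hit at Δt = 2.0399 (t = 4.7646), x⁻ = (-1.5557) → reset → x⁺ = (-1.7557), jump to mode 2
Mode 2: guard c·x = 0.8461 hit at Δt = 1.5721 (t = 6.3367), x⁻ = (0.8461) → reset → x⁺ = (1.2361), jump to mode 3
Mode 3: guard c·x = 1.5557 hit at Δt = 2.0399 (t = 8.3766), x⁻ = (-1.5557) → reset → x⁺ = (-1.7557), jump to mode 2
Mode 2: flow for 1.0617 to horizon, guard not reached → x = (0.4386)

1 1.1525 3->2
2 2.7246 2->3
3 4.7646 3->2
4 6.3367 2->3
5 8.3766 3->2
final: 2 0.4386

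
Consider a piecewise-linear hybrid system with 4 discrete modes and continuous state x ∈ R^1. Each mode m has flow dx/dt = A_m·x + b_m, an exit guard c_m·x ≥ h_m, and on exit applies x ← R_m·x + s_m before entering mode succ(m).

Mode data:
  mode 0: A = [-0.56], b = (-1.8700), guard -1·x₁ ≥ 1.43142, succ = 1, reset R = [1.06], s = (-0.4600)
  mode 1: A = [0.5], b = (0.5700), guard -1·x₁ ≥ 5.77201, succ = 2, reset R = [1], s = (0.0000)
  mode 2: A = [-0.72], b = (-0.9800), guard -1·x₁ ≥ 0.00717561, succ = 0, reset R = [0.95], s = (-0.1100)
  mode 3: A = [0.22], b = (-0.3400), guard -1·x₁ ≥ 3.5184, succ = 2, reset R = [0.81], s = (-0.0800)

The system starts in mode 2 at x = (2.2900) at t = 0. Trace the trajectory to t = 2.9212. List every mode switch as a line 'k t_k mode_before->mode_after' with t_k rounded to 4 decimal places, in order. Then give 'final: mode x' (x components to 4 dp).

1 1.3778 2->0
2 2.3138 0->1
final: 1 -2.2744

Mode 2: guard c·x = 0.0072 hit at Δt = 1.3778 (t = 1.3778), x⁻ = (-0.0072) → reset → x⁺ = (-0.1168), jump to mode 0
Mode 0: guard c·x = 1.4314 hit at Δt = 0.9360 (t = 2.3138), x⁻ = (-1.4314) → reset → x⁺ = (-1.9773), jump to mode 1
Mode 1: flow for 0.6074 to horizon, guard not reached → x = (-2.2744)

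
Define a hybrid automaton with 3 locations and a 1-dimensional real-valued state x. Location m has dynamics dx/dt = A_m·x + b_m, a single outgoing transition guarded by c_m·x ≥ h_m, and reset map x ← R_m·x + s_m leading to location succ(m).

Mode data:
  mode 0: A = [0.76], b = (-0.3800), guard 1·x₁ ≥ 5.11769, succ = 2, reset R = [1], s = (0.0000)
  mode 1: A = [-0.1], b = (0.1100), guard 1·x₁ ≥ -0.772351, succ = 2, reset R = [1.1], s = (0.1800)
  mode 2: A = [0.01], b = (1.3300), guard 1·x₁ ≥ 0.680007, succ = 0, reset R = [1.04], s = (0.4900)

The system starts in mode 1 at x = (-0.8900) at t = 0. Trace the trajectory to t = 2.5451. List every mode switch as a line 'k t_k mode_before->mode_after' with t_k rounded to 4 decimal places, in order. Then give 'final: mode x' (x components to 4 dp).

1 0.6094 1->2
2 1.6241 2->0
final: 0 1.9039

Mode 1: guard c·x = -0.7724 hit at Δt = 0.6094 (t = 0.6094), x⁻ = (-0.7724) → reset → x⁺ = (-0.6696), jump to mode 2
Mode 2: guard c·x = 0.6800 hit at Δt = 1.0147 (t = 1.6241), x⁻ = (0.6800) → reset → x⁺ = (1.1972), jump to mode 0
Mode 0: flow for 0.9210 to horizon, guard not reached → x = (1.9039)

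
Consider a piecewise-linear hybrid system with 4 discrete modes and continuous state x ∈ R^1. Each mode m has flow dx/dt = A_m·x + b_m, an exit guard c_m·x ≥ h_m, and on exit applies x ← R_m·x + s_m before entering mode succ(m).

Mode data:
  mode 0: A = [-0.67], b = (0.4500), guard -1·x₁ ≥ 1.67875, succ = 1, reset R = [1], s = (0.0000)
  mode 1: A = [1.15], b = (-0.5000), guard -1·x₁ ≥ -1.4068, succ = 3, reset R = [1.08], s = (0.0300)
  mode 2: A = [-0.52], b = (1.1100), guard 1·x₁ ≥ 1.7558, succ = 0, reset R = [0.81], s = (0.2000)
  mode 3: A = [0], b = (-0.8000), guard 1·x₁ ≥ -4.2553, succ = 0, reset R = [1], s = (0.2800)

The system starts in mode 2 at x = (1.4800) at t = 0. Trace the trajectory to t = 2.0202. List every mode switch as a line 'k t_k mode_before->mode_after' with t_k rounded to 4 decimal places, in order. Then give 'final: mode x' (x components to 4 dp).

Mode 2: guard c·x = 1.7558 hit at Δt = 1.0519 (t = 1.0519), x⁻ = (1.7558) → reset → x⁺ = (1.6222), jump to mode 0
Mode 0: flow for 0.9683 to horizon, guard not reached → x = (1.1685)

1 1.0519 2->0
final: 0 1.1685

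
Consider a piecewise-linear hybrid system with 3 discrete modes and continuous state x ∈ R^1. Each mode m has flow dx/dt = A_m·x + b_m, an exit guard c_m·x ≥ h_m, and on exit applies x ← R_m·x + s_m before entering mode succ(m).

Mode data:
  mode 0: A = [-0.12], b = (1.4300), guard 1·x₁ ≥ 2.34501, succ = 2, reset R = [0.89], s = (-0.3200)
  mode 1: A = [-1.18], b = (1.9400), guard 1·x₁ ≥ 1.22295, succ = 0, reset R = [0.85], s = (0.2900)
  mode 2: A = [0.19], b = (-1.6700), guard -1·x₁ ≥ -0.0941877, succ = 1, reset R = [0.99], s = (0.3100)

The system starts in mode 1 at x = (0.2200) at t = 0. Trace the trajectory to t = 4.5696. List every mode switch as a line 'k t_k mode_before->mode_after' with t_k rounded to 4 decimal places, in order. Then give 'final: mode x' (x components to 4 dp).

1 1.0325 1->0
2 1.8728 0->2
3 2.9974 2->1
4 3.9132 1->0
final: 0 2.1315

Mode 1: guard c·x = 1.2229 hit at Δt = 1.0325 (t = 1.0325), x⁻ = (1.2229) → reset → x⁺ = (1.3295), jump to mode 0
Mode 0: guard c·x = 2.3450 hit at Δt = 0.8403 (t = 1.8728), x⁻ = (2.3450) → reset → x⁺ = (1.7671), jump to mode 2
Mode 2: guard c·x = -0.0942 hit at Δt = 1.1246 (t = 2.9974), x⁻ = (0.0942) → reset → x⁺ = (0.4032), jump to mode 1
Mode 1: guard c·x = 1.2229 hit at Δt = 0.9158 (t = 3.9132), x⁻ = (1.2229) → reset → x⁺ = (1.3295), jump to mode 0
Mode 0: flow for 0.6564 to horizon, guard not reached → x = (2.1315)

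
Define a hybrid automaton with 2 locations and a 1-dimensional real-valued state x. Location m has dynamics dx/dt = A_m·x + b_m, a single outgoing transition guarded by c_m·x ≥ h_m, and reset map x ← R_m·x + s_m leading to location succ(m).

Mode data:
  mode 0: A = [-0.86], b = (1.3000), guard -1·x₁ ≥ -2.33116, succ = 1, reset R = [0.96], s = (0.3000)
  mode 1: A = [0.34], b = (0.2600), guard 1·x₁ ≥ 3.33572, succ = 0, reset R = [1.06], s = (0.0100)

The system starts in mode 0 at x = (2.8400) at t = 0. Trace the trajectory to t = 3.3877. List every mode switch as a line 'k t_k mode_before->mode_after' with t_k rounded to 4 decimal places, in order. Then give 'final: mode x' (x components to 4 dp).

1 0.5616 0->1
2 1.1980 1->0
3 2.2551 0->1
4 2.8915 1->0
final: 0 2.8393

Mode 0: guard c·x = -2.3312 hit at Δt = 0.5616 (t = 0.5616), x⁻ = (2.3312) → reset → x⁺ = (2.5379), jump to mode 1
Mode 1: guard c·x = 3.3357 hit at Δt = 0.6364 (t = 1.1980), x⁻ = (3.3357) → reset → x⁺ = (3.5459), jump to mode 0
Mode 0: guard c·x = -2.3312 hit at Δt = 1.0571 (t = 2.2551), x⁻ = (2.3312) → reset → x⁺ = (2.5379), jump to mode 1
Mode 1: guard c·x = 3.3357 hit at Δt = 0.6364 (t = 2.8915), x⁻ = (3.3357) → reset → x⁺ = (3.5459), jump to mode 0
Mode 0: flow for 0.4962 to horizon, guard not reached → x = (2.8393)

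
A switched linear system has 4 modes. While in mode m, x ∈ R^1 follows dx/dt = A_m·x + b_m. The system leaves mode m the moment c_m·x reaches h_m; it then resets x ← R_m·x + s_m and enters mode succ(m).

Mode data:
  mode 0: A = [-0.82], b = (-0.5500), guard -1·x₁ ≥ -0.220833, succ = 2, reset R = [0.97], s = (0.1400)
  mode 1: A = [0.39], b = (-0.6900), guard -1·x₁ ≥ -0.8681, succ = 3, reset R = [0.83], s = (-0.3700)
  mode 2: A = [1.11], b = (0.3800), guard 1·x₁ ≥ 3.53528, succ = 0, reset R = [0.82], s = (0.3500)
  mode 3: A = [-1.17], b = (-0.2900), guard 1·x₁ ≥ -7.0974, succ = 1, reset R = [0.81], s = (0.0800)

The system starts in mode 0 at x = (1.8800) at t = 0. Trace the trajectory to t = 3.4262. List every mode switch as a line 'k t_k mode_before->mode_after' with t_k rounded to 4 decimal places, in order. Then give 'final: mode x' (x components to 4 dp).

1 1.2819 0->2
2 2.8286 2->0
final: 0 1.7305

Mode 0: guard c·x = -0.2208 hit at Δt = 1.2819 (t = 1.2819), x⁻ = (0.2208) → reset → x⁺ = (0.3542), jump to mode 2
Mode 2: guard c·x = 3.5353 hit at Δt = 1.5467 (t = 2.8286), x⁻ = (3.5353) → reset → x⁺ = (3.2489), jump to mode 0
Mode 0: flow for 0.5976 to horizon, guard not reached → x = (1.7305)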